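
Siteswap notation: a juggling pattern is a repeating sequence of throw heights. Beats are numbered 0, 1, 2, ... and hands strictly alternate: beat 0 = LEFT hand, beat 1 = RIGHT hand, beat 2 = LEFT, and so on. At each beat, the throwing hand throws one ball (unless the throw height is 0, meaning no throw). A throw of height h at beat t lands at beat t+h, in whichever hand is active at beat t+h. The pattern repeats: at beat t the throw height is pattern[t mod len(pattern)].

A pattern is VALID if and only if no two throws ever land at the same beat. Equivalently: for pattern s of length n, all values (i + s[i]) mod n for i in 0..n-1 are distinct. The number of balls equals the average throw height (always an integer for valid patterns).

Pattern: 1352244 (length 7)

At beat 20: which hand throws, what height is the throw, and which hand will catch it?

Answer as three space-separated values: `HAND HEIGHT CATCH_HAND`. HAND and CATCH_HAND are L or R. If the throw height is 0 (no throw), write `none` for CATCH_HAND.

Beat 20: 20 mod 2 = 0, so hand = L
Throw height = pattern[20 mod 7] = pattern[6] = 4
Lands at beat 20+4=24, 24 mod 2 = 0, so catch hand = L

Answer: L 4 L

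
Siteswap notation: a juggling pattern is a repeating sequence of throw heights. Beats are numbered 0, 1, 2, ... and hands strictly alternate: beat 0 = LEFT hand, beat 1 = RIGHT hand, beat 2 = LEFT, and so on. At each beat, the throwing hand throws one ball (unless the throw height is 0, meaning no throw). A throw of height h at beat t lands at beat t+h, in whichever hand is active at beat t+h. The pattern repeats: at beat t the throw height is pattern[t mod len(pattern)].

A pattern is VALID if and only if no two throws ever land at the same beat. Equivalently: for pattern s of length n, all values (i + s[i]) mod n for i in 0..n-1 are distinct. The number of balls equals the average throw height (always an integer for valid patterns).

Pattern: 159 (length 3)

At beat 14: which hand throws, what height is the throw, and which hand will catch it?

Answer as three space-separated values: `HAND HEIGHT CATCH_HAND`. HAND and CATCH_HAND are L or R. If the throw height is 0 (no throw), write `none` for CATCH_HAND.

Beat 14: 14 mod 2 = 0, so hand = L
Throw height = pattern[14 mod 3] = pattern[2] = 9
Lands at beat 14+9=23, 23 mod 2 = 1, so catch hand = R

Answer: L 9 R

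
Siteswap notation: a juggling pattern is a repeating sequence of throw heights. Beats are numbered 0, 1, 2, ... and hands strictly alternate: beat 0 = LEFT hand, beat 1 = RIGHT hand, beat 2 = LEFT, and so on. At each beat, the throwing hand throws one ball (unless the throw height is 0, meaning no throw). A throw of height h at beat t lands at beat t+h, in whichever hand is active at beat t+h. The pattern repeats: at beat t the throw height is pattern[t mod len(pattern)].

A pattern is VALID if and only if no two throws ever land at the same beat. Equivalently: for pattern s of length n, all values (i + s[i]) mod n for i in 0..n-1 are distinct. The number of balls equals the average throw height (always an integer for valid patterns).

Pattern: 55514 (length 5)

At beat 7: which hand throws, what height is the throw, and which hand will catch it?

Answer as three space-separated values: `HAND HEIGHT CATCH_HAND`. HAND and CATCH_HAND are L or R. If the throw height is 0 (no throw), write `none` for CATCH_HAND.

Beat 7: 7 mod 2 = 1, so hand = R
Throw height = pattern[7 mod 5] = pattern[2] = 5
Lands at beat 7+5=12, 12 mod 2 = 0, so catch hand = L

Answer: R 5 L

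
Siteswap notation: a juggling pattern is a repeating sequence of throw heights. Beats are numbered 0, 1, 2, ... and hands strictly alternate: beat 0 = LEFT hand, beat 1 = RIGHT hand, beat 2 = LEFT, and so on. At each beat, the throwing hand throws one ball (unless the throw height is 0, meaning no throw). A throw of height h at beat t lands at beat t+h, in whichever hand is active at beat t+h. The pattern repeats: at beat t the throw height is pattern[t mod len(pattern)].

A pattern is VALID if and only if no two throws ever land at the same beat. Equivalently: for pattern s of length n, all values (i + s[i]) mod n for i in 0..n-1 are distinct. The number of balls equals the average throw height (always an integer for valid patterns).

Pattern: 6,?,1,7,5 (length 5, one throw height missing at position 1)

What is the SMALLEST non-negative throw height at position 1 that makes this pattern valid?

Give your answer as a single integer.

Answer: 1

Derivation:
i=0: (0 + 6) mod 5 = 1
i=1: s[i]=? (unknown)
i=2: (2 + 1) mod 5 = 3
i=3: (3 + 7) mod 5 = 0
i=4: (4 + 5) mod 5 = 4
Known residues: [0, 1, 3, 4]; need a permutation of 0..4, so missing residue r = 2
Need (1 + s) mod 5 = 2; smallest s = (2 - 1) mod 5 = 1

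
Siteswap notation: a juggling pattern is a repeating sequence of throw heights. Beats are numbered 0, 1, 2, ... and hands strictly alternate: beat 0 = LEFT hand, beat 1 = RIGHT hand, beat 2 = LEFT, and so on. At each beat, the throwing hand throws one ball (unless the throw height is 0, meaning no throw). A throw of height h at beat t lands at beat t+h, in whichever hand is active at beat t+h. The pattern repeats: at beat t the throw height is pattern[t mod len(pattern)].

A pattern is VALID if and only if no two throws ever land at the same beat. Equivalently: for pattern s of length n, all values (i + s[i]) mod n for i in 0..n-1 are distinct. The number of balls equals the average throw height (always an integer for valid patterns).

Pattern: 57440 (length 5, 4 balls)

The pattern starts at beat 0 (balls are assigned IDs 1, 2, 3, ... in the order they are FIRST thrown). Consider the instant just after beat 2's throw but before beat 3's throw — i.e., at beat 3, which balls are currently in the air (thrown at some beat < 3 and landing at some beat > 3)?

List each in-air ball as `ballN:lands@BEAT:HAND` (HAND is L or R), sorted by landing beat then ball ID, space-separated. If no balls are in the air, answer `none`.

Beat 0 (L): throw ball1 h=5 -> lands@5:R; in-air after throw: [b1@5:R]
Beat 1 (R): throw ball2 h=7 -> lands@8:L; in-air after throw: [b1@5:R b2@8:L]
Beat 2 (L): throw ball3 h=4 -> lands@6:L; in-air after throw: [b1@5:R b3@6:L b2@8:L]
Beat 3 (R): throw ball4 h=4 -> lands@7:R; in-air after throw: [b1@5:R b3@6:L b4@7:R b2@8:L]

Answer: ball1:lands@5:R ball3:lands@6:L ball2:lands@8:L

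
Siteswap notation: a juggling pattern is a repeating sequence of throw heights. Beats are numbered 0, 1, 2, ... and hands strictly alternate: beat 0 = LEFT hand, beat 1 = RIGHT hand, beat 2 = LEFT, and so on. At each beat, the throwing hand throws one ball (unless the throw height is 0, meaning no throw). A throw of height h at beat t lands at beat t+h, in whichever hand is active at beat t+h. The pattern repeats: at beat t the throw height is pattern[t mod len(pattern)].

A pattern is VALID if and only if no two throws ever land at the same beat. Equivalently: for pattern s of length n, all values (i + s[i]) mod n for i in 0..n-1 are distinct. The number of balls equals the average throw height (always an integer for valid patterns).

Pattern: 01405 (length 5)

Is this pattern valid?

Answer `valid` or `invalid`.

i=0: (i + s[i]) mod n = (0 + 0) mod 5 = 0
i=1: (i + s[i]) mod n = (1 + 1) mod 5 = 2
i=2: (i + s[i]) mod n = (2 + 4) mod 5 = 1
i=3: (i + s[i]) mod n = (3 + 0) mod 5 = 3
i=4: (i + s[i]) mod n = (4 + 5) mod 5 = 4
Residues: [0, 2, 1, 3, 4], distinct: True

Answer: valid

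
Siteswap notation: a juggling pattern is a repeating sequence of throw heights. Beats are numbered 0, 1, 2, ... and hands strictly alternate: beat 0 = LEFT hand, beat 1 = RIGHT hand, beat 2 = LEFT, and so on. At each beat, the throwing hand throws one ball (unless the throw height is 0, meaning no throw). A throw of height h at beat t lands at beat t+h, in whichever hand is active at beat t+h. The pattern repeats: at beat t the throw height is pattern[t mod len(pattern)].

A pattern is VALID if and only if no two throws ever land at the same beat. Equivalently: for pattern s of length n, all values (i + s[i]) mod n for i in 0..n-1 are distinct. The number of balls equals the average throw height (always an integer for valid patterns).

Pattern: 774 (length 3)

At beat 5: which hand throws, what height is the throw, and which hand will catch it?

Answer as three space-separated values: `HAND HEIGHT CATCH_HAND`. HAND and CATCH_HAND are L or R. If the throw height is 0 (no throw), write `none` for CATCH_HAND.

Answer: R 4 R

Derivation:
Beat 5: 5 mod 2 = 1, so hand = R
Throw height = pattern[5 mod 3] = pattern[2] = 4
Lands at beat 5+4=9, 9 mod 2 = 1, so catch hand = R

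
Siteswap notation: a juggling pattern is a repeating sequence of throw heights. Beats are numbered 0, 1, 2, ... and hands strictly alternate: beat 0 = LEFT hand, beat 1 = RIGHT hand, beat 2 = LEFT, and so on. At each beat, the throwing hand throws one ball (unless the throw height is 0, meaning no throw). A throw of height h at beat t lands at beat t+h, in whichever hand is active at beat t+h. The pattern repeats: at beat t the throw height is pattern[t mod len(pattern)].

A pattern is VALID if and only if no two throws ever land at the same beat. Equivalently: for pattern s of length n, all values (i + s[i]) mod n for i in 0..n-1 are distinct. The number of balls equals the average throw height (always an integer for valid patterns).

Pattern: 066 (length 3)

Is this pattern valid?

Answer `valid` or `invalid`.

i=0: (i + s[i]) mod n = (0 + 0) mod 3 = 0
i=1: (i + s[i]) mod n = (1 + 6) mod 3 = 1
i=2: (i + s[i]) mod n = (2 + 6) mod 3 = 2
Residues: [0, 1, 2], distinct: True

Answer: valid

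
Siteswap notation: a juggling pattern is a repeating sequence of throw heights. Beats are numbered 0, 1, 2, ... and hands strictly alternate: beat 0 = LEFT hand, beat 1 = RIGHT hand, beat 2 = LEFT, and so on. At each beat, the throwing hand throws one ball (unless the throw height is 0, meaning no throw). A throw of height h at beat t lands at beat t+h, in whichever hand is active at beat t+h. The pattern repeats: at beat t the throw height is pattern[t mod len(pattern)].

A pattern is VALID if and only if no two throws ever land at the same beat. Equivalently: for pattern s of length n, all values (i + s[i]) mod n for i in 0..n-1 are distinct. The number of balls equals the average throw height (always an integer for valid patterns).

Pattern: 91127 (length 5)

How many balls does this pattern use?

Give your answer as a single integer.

Answer: 4

Derivation:
Pattern = [9, 1, 1, 2, 7], length n = 5
  position 0: throw height = 9, running sum = 9
  position 1: throw height = 1, running sum = 10
  position 2: throw height = 1, running sum = 11
  position 3: throw height = 2, running sum = 13
  position 4: throw height = 7, running sum = 20
Total sum = 20; balls = sum / n = 20 / 5 = 4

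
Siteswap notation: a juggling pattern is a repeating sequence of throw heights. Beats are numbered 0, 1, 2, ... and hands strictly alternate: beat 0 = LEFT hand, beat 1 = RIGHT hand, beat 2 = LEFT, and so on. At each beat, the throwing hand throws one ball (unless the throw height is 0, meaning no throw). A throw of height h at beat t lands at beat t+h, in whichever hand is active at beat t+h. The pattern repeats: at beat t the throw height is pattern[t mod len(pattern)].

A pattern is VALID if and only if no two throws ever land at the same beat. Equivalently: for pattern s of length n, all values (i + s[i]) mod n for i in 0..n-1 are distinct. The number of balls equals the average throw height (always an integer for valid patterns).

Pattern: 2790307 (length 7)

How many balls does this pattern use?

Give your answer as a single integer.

Answer: 4

Derivation:
Pattern = [2, 7, 9, 0, 3, 0, 7], length n = 7
  position 0: throw height = 2, running sum = 2
  position 1: throw height = 7, running sum = 9
  position 2: throw height = 9, running sum = 18
  position 3: throw height = 0, running sum = 18
  position 4: throw height = 3, running sum = 21
  position 5: throw height = 0, running sum = 21
  position 6: throw height = 7, running sum = 28
Total sum = 28; balls = sum / n = 28 / 7 = 4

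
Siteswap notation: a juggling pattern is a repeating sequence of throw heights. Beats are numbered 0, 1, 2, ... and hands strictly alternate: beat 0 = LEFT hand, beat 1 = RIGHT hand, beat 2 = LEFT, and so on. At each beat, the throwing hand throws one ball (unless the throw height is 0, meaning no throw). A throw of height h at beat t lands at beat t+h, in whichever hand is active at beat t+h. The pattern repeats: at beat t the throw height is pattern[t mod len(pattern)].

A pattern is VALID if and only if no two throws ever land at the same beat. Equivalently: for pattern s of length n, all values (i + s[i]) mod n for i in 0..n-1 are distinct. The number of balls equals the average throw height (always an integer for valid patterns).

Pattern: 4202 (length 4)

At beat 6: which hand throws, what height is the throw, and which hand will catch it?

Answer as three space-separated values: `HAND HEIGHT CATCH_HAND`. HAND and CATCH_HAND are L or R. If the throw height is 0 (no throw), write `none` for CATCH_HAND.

Answer: L 0 none

Derivation:
Beat 6: 6 mod 2 = 0, so hand = L
Throw height = pattern[6 mod 4] = pattern[2] = 0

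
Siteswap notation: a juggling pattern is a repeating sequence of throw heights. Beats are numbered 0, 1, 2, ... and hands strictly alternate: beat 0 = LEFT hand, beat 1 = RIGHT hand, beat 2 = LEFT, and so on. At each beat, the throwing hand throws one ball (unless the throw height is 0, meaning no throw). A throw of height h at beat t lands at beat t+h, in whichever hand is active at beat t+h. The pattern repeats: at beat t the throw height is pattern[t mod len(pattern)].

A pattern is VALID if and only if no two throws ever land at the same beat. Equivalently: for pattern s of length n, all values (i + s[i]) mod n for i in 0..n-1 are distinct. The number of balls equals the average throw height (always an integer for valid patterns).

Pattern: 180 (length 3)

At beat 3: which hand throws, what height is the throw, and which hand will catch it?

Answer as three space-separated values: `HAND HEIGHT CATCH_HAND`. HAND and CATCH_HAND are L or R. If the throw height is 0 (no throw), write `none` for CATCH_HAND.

Answer: R 1 L

Derivation:
Beat 3: 3 mod 2 = 1, so hand = R
Throw height = pattern[3 mod 3] = pattern[0] = 1
Lands at beat 3+1=4, 4 mod 2 = 0, so catch hand = L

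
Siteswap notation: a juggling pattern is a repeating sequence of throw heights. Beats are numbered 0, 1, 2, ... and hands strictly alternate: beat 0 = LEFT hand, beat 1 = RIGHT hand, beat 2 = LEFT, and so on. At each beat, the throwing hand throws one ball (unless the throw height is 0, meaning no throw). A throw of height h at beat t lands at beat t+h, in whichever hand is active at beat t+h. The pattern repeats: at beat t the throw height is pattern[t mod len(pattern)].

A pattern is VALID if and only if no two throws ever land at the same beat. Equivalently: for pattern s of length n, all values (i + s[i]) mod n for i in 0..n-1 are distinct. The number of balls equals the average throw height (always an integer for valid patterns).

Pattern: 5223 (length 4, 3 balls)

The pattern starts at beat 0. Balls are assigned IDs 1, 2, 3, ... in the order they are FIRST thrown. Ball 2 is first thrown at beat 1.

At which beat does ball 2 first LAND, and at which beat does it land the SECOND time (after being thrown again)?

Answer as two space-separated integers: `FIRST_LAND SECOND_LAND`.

Beat 0 (L): throw ball1 h=5 -> lands@5:R; in-air after throw: [b1@5:R]
Beat 1 (R): throw ball2 h=2 -> lands@3:R; in-air after throw: [b2@3:R b1@5:R]
Beat 2 (L): throw ball3 h=2 -> lands@4:L; in-air after throw: [b2@3:R b3@4:L b1@5:R]
Beat 3 (R): throw ball2 h=3 -> lands@6:L; in-air after throw: [b3@4:L b1@5:R b2@6:L]
Beat 4 (L): throw ball3 h=5 -> lands@9:R; in-air after throw: [b1@5:R b2@6:L b3@9:R]
Beat 5 (R): throw ball1 h=2 -> lands@7:R; in-air after throw: [b2@6:L b1@7:R b3@9:R]
Beat 6 (L): throw ball2 h=2 -> lands@8:L; in-air after throw: [b1@7:R b2@8:L b3@9:R]
Ball 2: thrown@1 h=2 -> first land @3; rethrown@3 h=3 -> second land @6

Answer: 3 6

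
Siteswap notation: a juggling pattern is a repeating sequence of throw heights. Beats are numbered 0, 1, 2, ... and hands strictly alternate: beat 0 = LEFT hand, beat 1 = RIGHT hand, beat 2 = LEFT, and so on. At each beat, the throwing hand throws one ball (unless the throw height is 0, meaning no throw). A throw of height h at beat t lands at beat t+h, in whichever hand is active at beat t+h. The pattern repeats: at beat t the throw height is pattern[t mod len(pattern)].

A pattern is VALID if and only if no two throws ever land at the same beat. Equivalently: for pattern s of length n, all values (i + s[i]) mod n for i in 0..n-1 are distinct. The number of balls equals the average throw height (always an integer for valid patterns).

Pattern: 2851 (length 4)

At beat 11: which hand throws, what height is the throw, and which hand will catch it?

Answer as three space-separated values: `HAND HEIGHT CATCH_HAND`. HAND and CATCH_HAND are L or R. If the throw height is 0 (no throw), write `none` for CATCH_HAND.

Answer: R 1 L

Derivation:
Beat 11: 11 mod 2 = 1, so hand = R
Throw height = pattern[11 mod 4] = pattern[3] = 1
Lands at beat 11+1=12, 12 mod 2 = 0, so catch hand = L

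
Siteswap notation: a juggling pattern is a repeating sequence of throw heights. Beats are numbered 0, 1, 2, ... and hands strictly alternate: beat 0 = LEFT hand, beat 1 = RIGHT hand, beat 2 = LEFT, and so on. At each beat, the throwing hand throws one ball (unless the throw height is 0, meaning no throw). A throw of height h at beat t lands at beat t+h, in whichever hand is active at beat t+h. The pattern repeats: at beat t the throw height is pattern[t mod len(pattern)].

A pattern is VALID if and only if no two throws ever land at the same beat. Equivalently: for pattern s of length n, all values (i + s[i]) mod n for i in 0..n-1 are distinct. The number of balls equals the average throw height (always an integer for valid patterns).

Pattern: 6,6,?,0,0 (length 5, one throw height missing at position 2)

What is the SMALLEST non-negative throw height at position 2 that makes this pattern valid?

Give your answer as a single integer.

Answer: 3

Derivation:
i=0: (0 + 6) mod 5 = 1
i=1: (1 + 6) mod 5 = 2
i=2: s[i]=? (unknown)
i=3: (3 + 0) mod 5 = 3
i=4: (4 + 0) mod 5 = 4
Known residues: [1, 2, 3, 4]; need a permutation of 0..4, so missing residue r = 0
Need (2 + s) mod 5 = 0; smallest s = (0 - 2) mod 5 = 3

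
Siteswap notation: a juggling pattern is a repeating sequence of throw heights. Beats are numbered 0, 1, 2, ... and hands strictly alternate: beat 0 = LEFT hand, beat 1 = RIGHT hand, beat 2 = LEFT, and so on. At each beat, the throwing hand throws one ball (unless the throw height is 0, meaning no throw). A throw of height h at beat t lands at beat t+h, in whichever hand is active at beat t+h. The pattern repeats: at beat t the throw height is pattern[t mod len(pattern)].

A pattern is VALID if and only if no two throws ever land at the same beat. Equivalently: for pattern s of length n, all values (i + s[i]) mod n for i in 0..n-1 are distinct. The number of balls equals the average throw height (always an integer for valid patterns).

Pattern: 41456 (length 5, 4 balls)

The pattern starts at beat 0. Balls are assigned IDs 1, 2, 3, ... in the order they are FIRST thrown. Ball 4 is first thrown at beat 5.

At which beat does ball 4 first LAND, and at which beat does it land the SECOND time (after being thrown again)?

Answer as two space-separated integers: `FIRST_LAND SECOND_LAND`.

Beat 0 (L): throw ball1 h=4 -> lands@4:L; in-air after throw: [b1@4:L]
Beat 1 (R): throw ball2 h=1 -> lands@2:L; in-air after throw: [b2@2:L b1@4:L]
Beat 2 (L): throw ball2 h=4 -> lands@6:L; in-air after throw: [b1@4:L b2@6:L]
Beat 3 (R): throw ball3 h=5 -> lands@8:L; in-air after throw: [b1@4:L b2@6:L b3@8:L]
Beat 4 (L): throw ball1 h=6 -> lands@10:L; in-air after throw: [b2@6:L b3@8:L b1@10:L]
Beat 5 (R): throw ball4 h=4 -> lands@9:R; in-air after throw: [b2@6:L b3@8:L b4@9:R b1@10:L]
Beat 6 (L): throw ball2 h=1 -> lands@7:R; in-air after throw: [b2@7:R b3@8:L b4@9:R b1@10:L]
Beat 7 (R): throw ball2 h=4 -> lands@11:R; in-air after throw: [b3@8:L b4@9:R b1@10:L b2@11:R]
Beat 8 (L): throw ball3 h=5 -> lands@13:R; in-air after throw: [b4@9:R b1@10:L b2@11:R b3@13:R]
Beat 9 (R): throw ball4 h=6 -> lands@15:R; in-air after throw: [b1@10:L b2@11:R b3@13:R b4@15:R]
Beat 10 (L): throw ball1 h=4 -> lands@14:L; in-air after throw: [b2@11:R b3@13:R b1@14:L b4@15:R]
Beat 11 (R): throw ball2 h=1 -> lands@12:L; in-air after throw: [b2@12:L b3@13:R b1@14:L b4@15:R]
Beat 12 (L): throw ball2 h=4 -> lands@16:L; in-air after throw: [b3@13:R b1@14:L b4@15:R b2@16:L]
Ball 4: thrown@5 h=4 -> first land @9; rethrown@9 h=6 -> second land @15

Answer: 9 15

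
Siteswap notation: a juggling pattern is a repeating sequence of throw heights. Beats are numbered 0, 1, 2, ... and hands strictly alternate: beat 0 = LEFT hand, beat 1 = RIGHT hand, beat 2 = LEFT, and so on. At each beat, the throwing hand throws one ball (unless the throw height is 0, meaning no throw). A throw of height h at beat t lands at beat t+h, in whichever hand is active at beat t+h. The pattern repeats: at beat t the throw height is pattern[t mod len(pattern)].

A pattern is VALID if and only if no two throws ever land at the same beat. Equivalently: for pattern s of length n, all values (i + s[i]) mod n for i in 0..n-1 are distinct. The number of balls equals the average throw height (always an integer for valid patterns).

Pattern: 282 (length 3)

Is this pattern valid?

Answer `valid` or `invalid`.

Answer: valid

Derivation:
i=0: (i + s[i]) mod n = (0 + 2) mod 3 = 2
i=1: (i + s[i]) mod n = (1 + 8) mod 3 = 0
i=2: (i + s[i]) mod n = (2 + 2) mod 3 = 1
Residues: [2, 0, 1], distinct: True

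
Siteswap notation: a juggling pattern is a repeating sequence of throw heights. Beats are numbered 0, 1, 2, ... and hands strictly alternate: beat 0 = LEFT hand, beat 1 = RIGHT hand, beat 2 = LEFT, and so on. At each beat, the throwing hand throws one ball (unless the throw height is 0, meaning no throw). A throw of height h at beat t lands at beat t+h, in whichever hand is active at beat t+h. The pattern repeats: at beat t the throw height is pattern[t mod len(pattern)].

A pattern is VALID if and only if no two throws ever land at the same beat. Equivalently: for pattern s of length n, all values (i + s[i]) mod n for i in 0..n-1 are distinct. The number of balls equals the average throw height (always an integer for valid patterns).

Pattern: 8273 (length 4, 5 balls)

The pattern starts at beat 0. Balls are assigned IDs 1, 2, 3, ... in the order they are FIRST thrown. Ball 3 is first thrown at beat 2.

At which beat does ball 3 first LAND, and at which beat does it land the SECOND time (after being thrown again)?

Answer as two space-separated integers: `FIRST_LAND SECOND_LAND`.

Answer: 9 11

Derivation:
Beat 0 (L): throw ball1 h=8 -> lands@8:L; in-air after throw: [b1@8:L]
Beat 1 (R): throw ball2 h=2 -> lands@3:R; in-air after throw: [b2@3:R b1@8:L]
Beat 2 (L): throw ball3 h=7 -> lands@9:R; in-air after throw: [b2@3:R b1@8:L b3@9:R]
Beat 3 (R): throw ball2 h=3 -> lands@6:L; in-air after throw: [b2@6:L b1@8:L b3@9:R]
Beat 4 (L): throw ball4 h=8 -> lands@12:L; in-air after throw: [b2@6:L b1@8:L b3@9:R b4@12:L]
Beat 5 (R): throw ball5 h=2 -> lands@7:R; in-air after throw: [b2@6:L b5@7:R b1@8:L b3@9:R b4@12:L]
Beat 6 (L): throw ball2 h=7 -> lands@13:R; in-air after throw: [b5@7:R b1@8:L b3@9:R b4@12:L b2@13:R]
Beat 7 (R): throw ball5 h=3 -> lands@10:L; in-air after throw: [b1@8:L b3@9:R b5@10:L b4@12:L b2@13:R]
Beat 8 (L): throw ball1 h=8 -> lands@16:L; in-air after throw: [b3@9:R b5@10:L b4@12:L b2@13:R b1@16:L]
Beat 9 (R): throw ball3 h=2 -> lands@11:R; in-air after throw: [b5@10:L b3@11:R b4@12:L b2@13:R b1@16:L]
Beat 10 (L): throw ball5 h=7 -> lands@17:R; in-air after throw: [b3@11:R b4@12:L b2@13:R b1@16:L b5@17:R]
Beat 11 (R): throw ball3 h=3 -> lands@14:L; in-air after throw: [b4@12:L b2@13:R b3@14:L b1@16:L b5@17:R]
Ball 3: thrown@2 h=7 -> first land @9; rethrown@9 h=2 -> second land @11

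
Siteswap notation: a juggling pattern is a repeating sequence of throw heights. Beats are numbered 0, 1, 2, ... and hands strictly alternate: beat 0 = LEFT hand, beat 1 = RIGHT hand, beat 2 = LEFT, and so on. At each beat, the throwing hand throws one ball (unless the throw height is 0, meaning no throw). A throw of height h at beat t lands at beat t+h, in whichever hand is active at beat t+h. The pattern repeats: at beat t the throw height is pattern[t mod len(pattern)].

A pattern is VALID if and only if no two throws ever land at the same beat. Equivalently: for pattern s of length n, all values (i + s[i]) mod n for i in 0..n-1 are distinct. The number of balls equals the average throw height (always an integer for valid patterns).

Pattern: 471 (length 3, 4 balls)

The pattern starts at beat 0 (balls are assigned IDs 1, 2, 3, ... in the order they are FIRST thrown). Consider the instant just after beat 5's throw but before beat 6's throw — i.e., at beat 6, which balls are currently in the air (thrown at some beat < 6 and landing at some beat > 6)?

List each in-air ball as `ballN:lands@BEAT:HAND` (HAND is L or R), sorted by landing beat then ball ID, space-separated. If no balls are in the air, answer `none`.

Beat 0 (L): throw ball1 h=4 -> lands@4:L; in-air after throw: [b1@4:L]
Beat 1 (R): throw ball2 h=7 -> lands@8:L; in-air after throw: [b1@4:L b2@8:L]
Beat 2 (L): throw ball3 h=1 -> lands@3:R; in-air after throw: [b3@3:R b1@4:L b2@8:L]
Beat 3 (R): throw ball3 h=4 -> lands@7:R; in-air after throw: [b1@4:L b3@7:R b2@8:L]
Beat 4 (L): throw ball1 h=7 -> lands@11:R; in-air after throw: [b3@7:R b2@8:L b1@11:R]
Beat 5 (R): throw ball4 h=1 -> lands@6:L; in-air after throw: [b4@6:L b3@7:R b2@8:L b1@11:R]
Beat 6 (L): throw ball4 h=4 -> lands@10:L; in-air after throw: [b3@7:R b2@8:L b4@10:L b1@11:R]

Answer: ball3:lands@7:R ball2:lands@8:L ball1:lands@11:R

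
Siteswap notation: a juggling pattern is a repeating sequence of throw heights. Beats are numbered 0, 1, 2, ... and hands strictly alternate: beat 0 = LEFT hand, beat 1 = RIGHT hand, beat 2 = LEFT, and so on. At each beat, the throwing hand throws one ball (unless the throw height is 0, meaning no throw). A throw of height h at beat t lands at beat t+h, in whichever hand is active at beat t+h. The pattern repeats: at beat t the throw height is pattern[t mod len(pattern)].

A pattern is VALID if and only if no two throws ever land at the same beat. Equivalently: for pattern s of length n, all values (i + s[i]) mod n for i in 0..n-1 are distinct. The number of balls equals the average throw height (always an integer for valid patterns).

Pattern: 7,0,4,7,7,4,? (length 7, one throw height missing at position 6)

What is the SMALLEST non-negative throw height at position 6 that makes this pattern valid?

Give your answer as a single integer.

i=0: (0 + 7) mod 7 = 0
i=1: (1 + 0) mod 7 = 1
i=2: (2 + 4) mod 7 = 6
i=3: (3 + 7) mod 7 = 3
i=4: (4 + 7) mod 7 = 4
i=5: (5 + 4) mod 7 = 2
i=6: s[i]=? (unknown)
Known residues: [0, 1, 2, 3, 4, 6]; need a permutation of 0..6, so missing residue r = 5
Need (6 + s) mod 7 = 5; smallest s = (5 - 6) mod 7 = 6

Answer: 6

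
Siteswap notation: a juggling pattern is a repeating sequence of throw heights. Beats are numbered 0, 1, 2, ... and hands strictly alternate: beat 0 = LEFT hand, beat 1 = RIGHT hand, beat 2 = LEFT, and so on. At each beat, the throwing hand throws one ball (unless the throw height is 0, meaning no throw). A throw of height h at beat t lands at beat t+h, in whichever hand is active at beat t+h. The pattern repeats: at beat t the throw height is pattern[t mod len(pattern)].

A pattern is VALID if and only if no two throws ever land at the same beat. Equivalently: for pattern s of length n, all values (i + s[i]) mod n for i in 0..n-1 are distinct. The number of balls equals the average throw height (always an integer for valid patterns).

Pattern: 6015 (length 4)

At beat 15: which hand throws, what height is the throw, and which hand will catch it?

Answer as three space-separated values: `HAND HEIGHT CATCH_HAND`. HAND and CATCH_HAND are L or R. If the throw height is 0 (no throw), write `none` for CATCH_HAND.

Answer: R 5 L

Derivation:
Beat 15: 15 mod 2 = 1, so hand = R
Throw height = pattern[15 mod 4] = pattern[3] = 5
Lands at beat 15+5=20, 20 mod 2 = 0, so catch hand = L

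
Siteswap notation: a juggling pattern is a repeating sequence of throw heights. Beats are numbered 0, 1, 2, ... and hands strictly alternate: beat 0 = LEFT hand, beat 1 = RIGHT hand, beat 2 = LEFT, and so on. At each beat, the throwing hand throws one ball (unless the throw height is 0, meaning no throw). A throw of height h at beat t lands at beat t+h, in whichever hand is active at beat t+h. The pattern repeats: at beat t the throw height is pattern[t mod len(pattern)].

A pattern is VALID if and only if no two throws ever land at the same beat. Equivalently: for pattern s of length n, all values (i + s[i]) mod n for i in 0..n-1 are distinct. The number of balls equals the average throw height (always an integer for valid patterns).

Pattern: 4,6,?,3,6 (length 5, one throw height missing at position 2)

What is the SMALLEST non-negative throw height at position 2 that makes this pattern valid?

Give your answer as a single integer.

Answer: 1

Derivation:
i=0: (0 + 4) mod 5 = 4
i=1: (1 + 6) mod 5 = 2
i=2: s[i]=? (unknown)
i=3: (3 + 3) mod 5 = 1
i=4: (4 + 6) mod 5 = 0
Known residues: [0, 1, 2, 4]; need a permutation of 0..4, so missing residue r = 3
Need (2 + s) mod 5 = 3; smallest s = (3 - 2) mod 5 = 1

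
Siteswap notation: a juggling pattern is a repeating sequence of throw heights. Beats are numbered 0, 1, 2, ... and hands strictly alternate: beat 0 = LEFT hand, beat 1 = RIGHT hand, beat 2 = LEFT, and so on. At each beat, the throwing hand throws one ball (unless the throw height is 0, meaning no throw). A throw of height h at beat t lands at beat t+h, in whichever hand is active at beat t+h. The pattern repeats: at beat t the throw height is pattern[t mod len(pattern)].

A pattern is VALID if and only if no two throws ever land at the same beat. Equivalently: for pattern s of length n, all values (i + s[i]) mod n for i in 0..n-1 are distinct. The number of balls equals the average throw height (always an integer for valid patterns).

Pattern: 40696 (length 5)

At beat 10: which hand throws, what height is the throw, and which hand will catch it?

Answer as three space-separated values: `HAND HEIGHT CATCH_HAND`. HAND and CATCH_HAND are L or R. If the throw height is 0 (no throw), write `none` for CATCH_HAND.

Answer: L 4 L

Derivation:
Beat 10: 10 mod 2 = 0, so hand = L
Throw height = pattern[10 mod 5] = pattern[0] = 4
Lands at beat 10+4=14, 14 mod 2 = 0, so catch hand = L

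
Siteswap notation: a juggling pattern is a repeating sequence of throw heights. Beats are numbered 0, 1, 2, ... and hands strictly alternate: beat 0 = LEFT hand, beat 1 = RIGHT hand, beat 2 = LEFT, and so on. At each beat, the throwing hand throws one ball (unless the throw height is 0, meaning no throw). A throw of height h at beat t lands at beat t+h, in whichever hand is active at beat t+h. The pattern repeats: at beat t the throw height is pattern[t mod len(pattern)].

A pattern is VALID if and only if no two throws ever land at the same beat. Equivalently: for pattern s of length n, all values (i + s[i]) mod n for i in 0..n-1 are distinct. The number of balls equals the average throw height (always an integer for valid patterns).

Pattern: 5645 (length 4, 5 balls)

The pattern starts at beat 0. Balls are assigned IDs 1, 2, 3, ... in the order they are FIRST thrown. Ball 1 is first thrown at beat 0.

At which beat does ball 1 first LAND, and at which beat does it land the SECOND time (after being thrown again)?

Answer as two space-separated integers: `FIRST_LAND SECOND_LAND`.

Answer: 5 11

Derivation:
Beat 0 (L): throw ball1 h=5 -> lands@5:R; in-air after throw: [b1@5:R]
Beat 1 (R): throw ball2 h=6 -> lands@7:R; in-air after throw: [b1@5:R b2@7:R]
Beat 2 (L): throw ball3 h=4 -> lands@6:L; in-air after throw: [b1@5:R b3@6:L b2@7:R]
Beat 3 (R): throw ball4 h=5 -> lands@8:L; in-air after throw: [b1@5:R b3@6:L b2@7:R b4@8:L]
Beat 4 (L): throw ball5 h=5 -> lands@9:R; in-air after throw: [b1@5:R b3@6:L b2@7:R b4@8:L b5@9:R]
Beat 5 (R): throw ball1 h=6 -> lands@11:R; in-air after throw: [b3@6:L b2@7:R b4@8:L b5@9:R b1@11:R]
Beat 6 (L): throw ball3 h=4 -> lands@10:L; in-air after throw: [b2@7:R b4@8:L b5@9:R b3@10:L b1@11:R]
Beat 7 (R): throw ball2 h=5 -> lands@12:L; in-air after throw: [b4@8:L b5@9:R b3@10:L b1@11:R b2@12:L]
Beat 8 (L): throw ball4 h=5 -> lands@13:R; in-air after throw: [b5@9:R b3@10:L b1@11:R b2@12:L b4@13:R]
Beat 9 (R): throw ball5 h=6 -> lands@15:R; in-air after throw: [b3@10:L b1@11:R b2@12:L b4@13:R b5@15:R]
Beat 10 (L): throw ball3 h=4 -> lands@14:L; in-air after throw: [b1@11:R b2@12:L b4@13:R b3@14:L b5@15:R]
Beat 11 (R): throw ball1 h=5 -> lands@16:L; in-air after throw: [b2@12:L b4@13:R b3@14:L b5@15:R b1@16:L]
Ball 1: thrown@0 h=5 -> first land @5; rethrown@5 h=6 -> second land @11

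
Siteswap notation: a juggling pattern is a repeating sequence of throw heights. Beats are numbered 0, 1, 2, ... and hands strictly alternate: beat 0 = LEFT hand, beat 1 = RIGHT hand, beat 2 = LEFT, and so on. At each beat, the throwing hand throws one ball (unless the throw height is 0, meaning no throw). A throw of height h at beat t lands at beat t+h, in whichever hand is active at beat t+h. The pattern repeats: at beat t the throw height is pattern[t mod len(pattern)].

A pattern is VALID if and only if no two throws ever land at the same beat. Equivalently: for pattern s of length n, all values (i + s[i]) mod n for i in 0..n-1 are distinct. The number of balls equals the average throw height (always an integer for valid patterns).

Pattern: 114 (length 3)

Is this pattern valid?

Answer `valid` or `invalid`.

i=0: (i + s[i]) mod n = (0 + 1) mod 3 = 1
i=1: (i + s[i]) mod n = (1 + 1) mod 3 = 2
i=2: (i + s[i]) mod n = (2 + 4) mod 3 = 0
Residues: [1, 2, 0], distinct: True

Answer: valid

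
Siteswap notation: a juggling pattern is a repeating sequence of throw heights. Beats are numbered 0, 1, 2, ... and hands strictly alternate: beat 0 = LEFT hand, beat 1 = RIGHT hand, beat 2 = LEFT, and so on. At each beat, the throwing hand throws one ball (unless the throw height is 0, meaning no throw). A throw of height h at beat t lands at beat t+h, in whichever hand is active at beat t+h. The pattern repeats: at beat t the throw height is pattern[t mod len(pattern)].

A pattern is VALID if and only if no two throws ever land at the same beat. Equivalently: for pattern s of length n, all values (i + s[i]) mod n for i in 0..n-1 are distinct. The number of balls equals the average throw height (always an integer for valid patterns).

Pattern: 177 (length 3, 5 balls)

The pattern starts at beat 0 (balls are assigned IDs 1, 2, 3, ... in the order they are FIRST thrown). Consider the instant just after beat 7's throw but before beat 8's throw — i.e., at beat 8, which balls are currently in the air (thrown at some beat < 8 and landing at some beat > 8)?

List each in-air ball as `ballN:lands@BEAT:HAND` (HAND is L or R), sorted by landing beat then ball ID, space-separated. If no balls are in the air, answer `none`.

Answer: ball2:lands@9:R ball3:lands@11:R ball4:lands@12:L ball5:lands@14:L

Derivation:
Beat 0 (L): throw ball1 h=1 -> lands@1:R; in-air after throw: [b1@1:R]
Beat 1 (R): throw ball1 h=7 -> lands@8:L; in-air after throw: [b1@8:L]
Beat 2 (L): throw ball2 h=7 -> lands@9:R; in-air after throw: [b1@8:L b2@9:R]
Beat 3 (R): throw ball3 h=1 -> lands@4:L; in-air after throw: [b3@4:L b1@8:L b2@9:R]
Beat 4 (L): throw ball3 h=7 -> lands@11:R; in-air after throw: [b1@8:L b2@9:R b3@11:R]
Beat 5 (R): throw ball4 h=7 -> lands@12:L; in-air after throw: [b1@8:L b2@9:R b3@11:R b4@12:L]
Beat 6 (L): throw ball5 h=1 -> lands@7:R; in-air after throw: [b5@7:R b1@8:L b2@9:R b3@11:R b4@12:L]
Beat 7 (R): throw ball5 h=7 -> lands@14:L; in-air after throw: [b1@8:L b2@9:R b3@11:R b4@12:L b5@14:L]
Beat 8 (L): throw ball1 h=7 -> lands@15:R; in-air after throw: [b2@9:R b3@11:R b4@12:L b5@14:L b1@15:R]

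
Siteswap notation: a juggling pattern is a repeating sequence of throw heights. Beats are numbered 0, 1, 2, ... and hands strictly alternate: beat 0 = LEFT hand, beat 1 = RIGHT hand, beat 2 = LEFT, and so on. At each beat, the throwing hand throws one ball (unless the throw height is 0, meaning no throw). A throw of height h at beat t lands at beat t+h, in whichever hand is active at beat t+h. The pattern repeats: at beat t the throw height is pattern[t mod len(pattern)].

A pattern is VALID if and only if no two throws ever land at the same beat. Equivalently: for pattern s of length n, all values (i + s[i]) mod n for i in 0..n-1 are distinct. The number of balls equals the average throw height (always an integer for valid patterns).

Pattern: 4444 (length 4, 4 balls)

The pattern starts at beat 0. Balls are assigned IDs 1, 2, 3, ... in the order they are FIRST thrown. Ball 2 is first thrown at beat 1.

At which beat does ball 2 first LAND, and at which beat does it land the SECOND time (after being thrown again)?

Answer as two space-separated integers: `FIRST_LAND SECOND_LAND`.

Answer: 5 9

Derivation:
Beat 0 (L): throw ball1 h=4 -> lands@4:L; in-air after throw: [b1@4:L]
Beat 1 (R): throw ball2 h=4 -> lands@5:R; in-air after throw: [b1@4:L b2@5:R]
Beat 2 (L): throw ball3 h=4 -> lands@6:L; in-air after throw: [b1@4:L b2@5:R b3@6:L]
Beat 3 (R): throw ball4 h=4 -> lands@7:R; in-air after throw: [b1@4:L b2@5:R b3@6:L b4@7:R]
Beat 4 (L): throw ball1 h=4 -> lands@8:L; in-air after throw: [b2@5:R b3@6:L b4@7:R b1@8:L]
Beat 5 (R): throw ball2 h=4 -> lands@9:R; in-air after throw: [b3@6:L b4@7:R b1@8:L b2@9:R]
Beat 6 (L): throw ball3 h=4 -> lands@10:L; in-air after throw: [b4@7:R b1@8:L b2@9:R b3@10:L]
Beat 7 (R): throw ball4 h=4 -> lands@11:R; in-air after throw: [b1@8:L b2@9:R b3@10:L b4@11:R]
Beat 8 (L): throw ball1 h=4 -> lands@12:L; in-air after throw: [b2@9:R b3@10:L b4@11:R b1@12:L]
Beat 9 (R): throw ball2 h=4 -> lands@13:R; in-air after throw: [b3@10:L b4@11:R b1@12:L b2@13:R]
Ball 2: thrown@1 h=4 -> first land @5; rethrown@5 h=4 -> second land @9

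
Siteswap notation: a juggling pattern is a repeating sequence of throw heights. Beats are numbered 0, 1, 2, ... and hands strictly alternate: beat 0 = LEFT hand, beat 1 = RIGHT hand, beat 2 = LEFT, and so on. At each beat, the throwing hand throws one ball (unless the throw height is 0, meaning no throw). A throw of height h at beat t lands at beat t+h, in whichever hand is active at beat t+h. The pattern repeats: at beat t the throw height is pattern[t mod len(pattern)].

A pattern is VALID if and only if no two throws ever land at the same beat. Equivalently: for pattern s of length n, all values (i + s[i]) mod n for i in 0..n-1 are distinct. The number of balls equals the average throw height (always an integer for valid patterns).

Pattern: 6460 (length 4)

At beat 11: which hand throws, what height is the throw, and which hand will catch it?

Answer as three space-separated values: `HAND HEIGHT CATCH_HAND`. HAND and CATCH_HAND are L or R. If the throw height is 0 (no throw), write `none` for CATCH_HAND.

Answer: R 0 none

Derivation:
Beat 11: 11 mod 2 = 1, so hand = R
Throw height = pattern[11 mod 4] = pattern[3] = 0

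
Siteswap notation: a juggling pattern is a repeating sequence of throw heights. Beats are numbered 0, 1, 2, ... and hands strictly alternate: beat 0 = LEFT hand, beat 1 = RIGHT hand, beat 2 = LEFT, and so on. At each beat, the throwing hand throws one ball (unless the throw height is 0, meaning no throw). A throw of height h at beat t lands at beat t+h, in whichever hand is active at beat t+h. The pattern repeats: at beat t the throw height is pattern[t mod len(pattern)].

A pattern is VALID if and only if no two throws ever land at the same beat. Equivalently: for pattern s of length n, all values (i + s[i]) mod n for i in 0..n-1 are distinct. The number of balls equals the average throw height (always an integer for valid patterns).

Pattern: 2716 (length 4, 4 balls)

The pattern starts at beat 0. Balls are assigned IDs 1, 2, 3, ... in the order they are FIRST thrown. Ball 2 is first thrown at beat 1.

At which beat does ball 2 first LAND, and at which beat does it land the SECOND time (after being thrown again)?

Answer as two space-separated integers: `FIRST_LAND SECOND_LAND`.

Answer: 8 10

Derivation:
Beat 0 (L): throw ball1 h=2 -> lands@2:L; in-air after throw: [b1@2:L]
Beat 1 (R): throw ball2 h=7 -> lands@8:L; in-air after throw: [b1@2:L b2@8:L]
Beat 2 (L): throw ball1 h=1 -> lands@3:R; in-air after throw: [b1@3:R b2@8:L]
Beat 3 (R): throw ball1 h=6 -> lands@9:R; in-air after throw: [b2@8:L b1@9:R]
Beat 4 (L): throw ball3 h=2 -> lands@6:L; in-air after throw: [b3@6:L b2@8:L b1@9:R]
Beat 5 (R): throw ball4 h=7 -> lands@12:L; in-air after throw: [b3@6:L b2@8:L b1@9:R b4@12:L]
Beat 6 (L): throw ball3 h=1 -> lands@7:R; in-air after throw: [b3@7:R b2@8:L b1@9:R b4@12:L]
Beat 7 (R): throw ball3 h=6 -> lands@13:R; in-air after throw: [b2@8:L b1@9:R b4@12:L b3@13:R]
Beat 8 (L): throw ball2 h=2 -> lands@10:L; in-air after throw: [b1@9:R b2@10:L b4@12:L b3@13:R]
Beat 9 (R): throw ball1 h=7 -> lands@16:L; in-air after throw: [b2@10:L b4@12:L b3@13:R b1@16:L]
Beat 10 (L): throw ball2 h=1 -> lands@11:R; in-air after throw: [b2@11:R b4@12:L b3@13:R b1@16:L]
Ball 2: thrown@1 h=7 -> first land @8; rethrown@8 h=2 -> second land @10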